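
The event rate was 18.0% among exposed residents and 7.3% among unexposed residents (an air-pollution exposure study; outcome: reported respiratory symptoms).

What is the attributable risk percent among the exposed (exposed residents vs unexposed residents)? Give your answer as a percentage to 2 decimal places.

AR% = (0.1800 − 0.0730) / 0.1800 = 0.5944 → 59.44%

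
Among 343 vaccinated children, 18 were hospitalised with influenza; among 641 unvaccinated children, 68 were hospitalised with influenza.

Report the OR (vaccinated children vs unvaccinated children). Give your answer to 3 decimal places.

odds, vaccinated children = 18/325 = 0.0554
odds, unvaccinated children = 68/573 = 0.1187
OR = 0.0554 / 0.1187 = 0.467

OR: 0.467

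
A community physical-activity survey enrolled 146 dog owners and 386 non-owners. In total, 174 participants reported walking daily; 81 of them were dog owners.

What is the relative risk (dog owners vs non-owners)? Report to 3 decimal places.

dog owners without the outcome: 146 − 81 = 65
non-owners with the outcome: 174 − 81 = 93
non-owners without the outcome: 386 − 93 = 293
risk, dog owners = 81/146 = 0.5548
risk, non-owners = 93/386 = 0.2409
RR = 0.5548 / 0.2409 = 2.303

RR ≈ 2.303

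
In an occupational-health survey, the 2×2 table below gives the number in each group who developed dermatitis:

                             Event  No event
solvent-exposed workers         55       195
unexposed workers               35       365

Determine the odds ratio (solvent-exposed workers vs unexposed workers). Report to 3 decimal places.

OR = (55 × 365) / (195 × 35) = 20075/6825 ≈ 2.941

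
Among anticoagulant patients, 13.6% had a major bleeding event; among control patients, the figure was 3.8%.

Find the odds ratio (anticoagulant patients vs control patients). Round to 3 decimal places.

OR: 3.985

odds, anticoagulant patients = 0.13600/0.86400 = 0.15741
odds, control patients = 0.03800/0.96200 = 0.03950
OR = 0.15741 / 0.03950 = 3.985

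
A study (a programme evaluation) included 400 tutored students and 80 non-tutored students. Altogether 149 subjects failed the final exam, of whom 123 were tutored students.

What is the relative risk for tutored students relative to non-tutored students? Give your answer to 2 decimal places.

RR ≈ 0.95

tutored students without the outcome: 400 − 123 = 277
non-tutored students with the outcome: 149 − 123 = 26
non-tutored students without the outcome: 80 − 26 = 54
risk, tutored students = 123/400 = 0.3075
risk, non-tutored students = 26/80 = 0.3250
RR = 0.3075 / 0.3250 = 0.95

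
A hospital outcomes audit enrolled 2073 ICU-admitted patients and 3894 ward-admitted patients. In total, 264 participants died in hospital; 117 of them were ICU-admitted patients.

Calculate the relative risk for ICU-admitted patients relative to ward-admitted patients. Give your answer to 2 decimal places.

ICU-admitted patients without the outcome: 2073 − 117 = 1956
ward-admitted patients with the outcome: 264 − 117 = 147
ward-admitted patients without the outcome: 3894 − 147 = 3747
risk, ICU-admitted patients = 117/2073 = 0.05644
risk, ward-admitted patients = 147/3894 = 0.03775
RR = 0.05644 / 0.03775 = 1.50

RR ≈ 1.50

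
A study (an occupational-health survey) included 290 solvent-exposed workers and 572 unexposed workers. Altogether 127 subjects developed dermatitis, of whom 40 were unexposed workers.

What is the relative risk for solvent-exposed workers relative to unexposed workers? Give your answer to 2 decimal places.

solvent-exposed workers with the outcome: 127 − 40 = 87
solvent-exposed workers without the outcome: 290 − 87 = 203
unexposed workers without the outcome: 572 − 40 = 532
risk, solvent-exposed workers = 87/290 = 0.3000
risk, unexposed workers = 40/572 = 0.0699
RR = 0.3000 / 0.0699 = 4.29

RR: 4.29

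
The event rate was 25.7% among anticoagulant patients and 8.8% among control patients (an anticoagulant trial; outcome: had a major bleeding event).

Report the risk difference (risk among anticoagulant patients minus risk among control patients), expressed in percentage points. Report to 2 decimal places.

16.90

risk difference = 0.2570 − 0.0880 = 0.1690 → 16.90 percentage points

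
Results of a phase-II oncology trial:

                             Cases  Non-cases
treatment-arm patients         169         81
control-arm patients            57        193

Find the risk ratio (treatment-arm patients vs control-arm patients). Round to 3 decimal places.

risk, treatment-arm patients = 169/250 = 0.6760
risk, control-arm patients = 57/250 = 0.2280
RR = 0.6760 / 0.2280 = 2.965

RR ≈ 2.965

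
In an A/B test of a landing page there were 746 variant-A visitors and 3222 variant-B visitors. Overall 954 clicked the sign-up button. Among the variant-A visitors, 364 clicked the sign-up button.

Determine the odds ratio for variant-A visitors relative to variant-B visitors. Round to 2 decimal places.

OR ≈ 4.25

variant-A visitors without the outcome: 746 − 364 = 382
variant-B visitors with the outcome: 954 − 364 = 590
variant-B visitors without the outcome: 3222 − 590 = 2632
odds, variant-A visitors = 364/382 = 0.9529
odds, variant-B visitors = 590/2632 = 0.2242
OR = 0.9529 / 0.2242 = 4.25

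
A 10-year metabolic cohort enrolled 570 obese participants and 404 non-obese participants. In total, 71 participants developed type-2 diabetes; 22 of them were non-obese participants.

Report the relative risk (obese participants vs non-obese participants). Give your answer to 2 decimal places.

1.58

obese participants with the outcome: 71 − 22 = 49
obese participants without the outcome: 570 − 49 = 521
non-obese participants without the outcome: 404 − 22 = 382
risk, obese participants = 49/570 = 0.0860
risk, non-obese participants = 22/404 = 0.0545
RR = 0.0860 / 0.0545 = 1.58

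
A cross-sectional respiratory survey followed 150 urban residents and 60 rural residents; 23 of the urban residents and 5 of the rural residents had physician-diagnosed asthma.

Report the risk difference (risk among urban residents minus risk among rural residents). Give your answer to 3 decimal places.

risk, urban residents = 23/150 = 0.1533
risk, rural residents = 5/60 = 0.0833
risk difference = 0.1533 − 0.0833 = 0.070

0.070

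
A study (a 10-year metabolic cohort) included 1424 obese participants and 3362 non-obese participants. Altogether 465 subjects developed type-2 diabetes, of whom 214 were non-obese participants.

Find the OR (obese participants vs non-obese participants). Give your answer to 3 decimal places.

OR: 3.148

obese participants with the outcome: 465 − 214 = 251
obese participants without the outcome: 1424 − 251 = 1173
non-obese participants without the outcome: 3362 − 214 = 3148
OR = (251 × 3148) / (1173 × 214) = 790148/251022 ≈ 3.148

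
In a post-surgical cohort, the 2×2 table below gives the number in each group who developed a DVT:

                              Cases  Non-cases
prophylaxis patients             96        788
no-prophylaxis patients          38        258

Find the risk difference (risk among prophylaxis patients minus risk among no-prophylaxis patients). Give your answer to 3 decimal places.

risk, prophylaxis patients = 96/884 = 0.1086
risk, no-prophylaxis patients = 38/296 = 0.1284
risk difference = 0.1086 − 0.1284 = -0.020

-0.020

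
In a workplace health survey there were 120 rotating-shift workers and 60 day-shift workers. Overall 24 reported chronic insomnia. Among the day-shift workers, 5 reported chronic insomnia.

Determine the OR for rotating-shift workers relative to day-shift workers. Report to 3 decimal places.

rotating-shift workers with the outcome: 24 − 5 = 19
rotating-shift workers without the outcome: 120 − 19 = 101
day-shift workers without the outcome: 60 − 5 = 55
odds, rotating-shift workers = 19/101 = 0.1881
odds, day-shift workers = 5/55 = 0.0909
OR = 0.1881 / 0.0909 = 2.069

OR = 2.069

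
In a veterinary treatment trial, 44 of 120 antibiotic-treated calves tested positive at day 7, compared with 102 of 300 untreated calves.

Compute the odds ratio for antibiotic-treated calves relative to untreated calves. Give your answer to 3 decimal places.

OR = 1.124

odds, antibiotic-treated calves = 44/76 = 0.5789
odds, untreated calves = 102/198 = 0.5152
OR = 0.5789 / 0.5152 = 1.124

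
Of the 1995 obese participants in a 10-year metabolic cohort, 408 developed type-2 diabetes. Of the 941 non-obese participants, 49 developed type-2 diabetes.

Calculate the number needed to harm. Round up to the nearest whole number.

risk, obese participants = 408/1995 = 0.204511
risk, non-obese participants = 49/941 = 0.052072
absolute risk difference = 0.152439
1 / 0.152439 = 6.560 → round up → 7

7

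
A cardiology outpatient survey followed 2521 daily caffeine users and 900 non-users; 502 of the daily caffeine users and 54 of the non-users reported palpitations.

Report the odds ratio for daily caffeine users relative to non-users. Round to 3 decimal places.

OR = (502 × 846) / (2019 × 54) = 424692/109026 ≈ 3.895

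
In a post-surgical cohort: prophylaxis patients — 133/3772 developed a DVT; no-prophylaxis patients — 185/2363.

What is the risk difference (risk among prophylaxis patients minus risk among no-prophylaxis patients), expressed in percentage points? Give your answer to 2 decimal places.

risk, prophylaxis patients = 133/3772 = 0.03526
risk, no-prophylaxis patients = 185/2363 = 0.07829
risk difference = 0.03526 − 0.07829 = -0.04303 → -4.30 percentage points

RD = -4.30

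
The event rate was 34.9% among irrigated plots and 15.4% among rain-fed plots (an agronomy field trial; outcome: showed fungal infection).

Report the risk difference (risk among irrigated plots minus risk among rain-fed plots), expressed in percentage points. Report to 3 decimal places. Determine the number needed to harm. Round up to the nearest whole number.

risk difference = 0.3490 − 0.1540 = 0.1950 → 19.500 percentage points
absolute risk difference = 0.195000
1 / 0.195000 = 5.128 → round up → 6

RD = 19.500; NNH = 6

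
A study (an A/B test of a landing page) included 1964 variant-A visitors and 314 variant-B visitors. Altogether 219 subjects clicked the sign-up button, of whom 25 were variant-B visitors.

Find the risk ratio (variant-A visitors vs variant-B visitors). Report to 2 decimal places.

variant-A visitors with the outcome: 219 − 25 = 194
variant-A visitors without the outcome: 1964 − 194 = 1770
variant-B visitors without the outcome: 314 − 25 = 289
risk, variant-A visitors = 194/1964 = 0.0988
risk, variant-B visitors = 25/314 = 0.0796
RR = 0.0988 / 0.0796 = 1.24

RR: 1.24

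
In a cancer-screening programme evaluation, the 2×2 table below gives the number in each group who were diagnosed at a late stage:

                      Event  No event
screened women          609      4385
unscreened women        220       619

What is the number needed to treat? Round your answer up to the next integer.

risk, screened women = 609/4994 = 0.121946
risk, unscreened women = 220/839 = 0.262217
absolute risk difference = 0.140271
1 / 0.140271 = 7.129 → round up → 8

NNT ≈ 8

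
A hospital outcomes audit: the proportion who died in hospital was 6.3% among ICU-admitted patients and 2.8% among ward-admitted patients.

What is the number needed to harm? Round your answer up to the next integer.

29

absolute risk difference = 0.035000
1 / 0.035000 = 28.571 → round up → 29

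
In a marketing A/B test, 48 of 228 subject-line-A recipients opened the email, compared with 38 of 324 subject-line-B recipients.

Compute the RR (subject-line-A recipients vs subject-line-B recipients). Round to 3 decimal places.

risk, subject-line-A recipients = 48/228 = 0.2105
risk, subject-line-B recipients = 38/324 = 0.1173
RR = 0.2105 / 0.1173 = 1.795

RR = 1.795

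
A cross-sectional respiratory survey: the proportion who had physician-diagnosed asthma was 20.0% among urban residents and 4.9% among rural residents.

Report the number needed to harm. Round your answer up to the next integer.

NNH ≈ 7

absolute risk difference = 0.151000
1 / 0.151000 = 6.623 → round up → 7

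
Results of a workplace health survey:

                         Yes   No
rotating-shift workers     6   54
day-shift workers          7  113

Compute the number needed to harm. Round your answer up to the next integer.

risk, rotating-shift workers = 6/60 = 0.100000
risk, day-shift workers = 7/120 = 0.058333
absolute risk difference = 0.041667
1 / 0.041667 = 24.000 → round up → 24

24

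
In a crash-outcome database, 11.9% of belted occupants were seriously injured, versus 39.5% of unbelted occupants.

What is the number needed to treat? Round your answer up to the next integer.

absolute risk difference = 0.276000
1 / 0.276000 = 3.623 → round up → 4

4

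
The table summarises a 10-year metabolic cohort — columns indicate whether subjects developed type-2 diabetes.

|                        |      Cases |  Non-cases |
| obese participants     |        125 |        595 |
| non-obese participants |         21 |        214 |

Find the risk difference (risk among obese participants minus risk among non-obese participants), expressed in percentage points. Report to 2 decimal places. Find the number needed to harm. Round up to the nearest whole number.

RD = 8.42; NNH = 12

risk, obese participants = 125/720 = 0.1736
risk, non-obese participants = 21/235 = 0.0894
risk difference = 0.1736 − 0.0894 = 0.0842 → 8.42 percentage points
absolute risk difference = 0.084249
1 / 0.084249 = 11.870 → round up → 12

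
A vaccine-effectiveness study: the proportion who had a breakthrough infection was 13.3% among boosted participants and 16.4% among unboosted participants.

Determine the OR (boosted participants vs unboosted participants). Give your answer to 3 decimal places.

0.782

odds, boosted participants = 0.1330/0.8670 = 0.1534
odds, unboosted participants = 0.1640/0.8360 = 0.1962
OR = 0.1534 / 0.1962 = 0.782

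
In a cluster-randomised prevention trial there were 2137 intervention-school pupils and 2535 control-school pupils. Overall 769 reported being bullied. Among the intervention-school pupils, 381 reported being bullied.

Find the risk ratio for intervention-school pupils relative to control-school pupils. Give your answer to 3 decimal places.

intervention-school pupils without the outcome: 2137 − 381 = 1756
control-school pupils with the outcome: 769 − 381 = 388
control-school pupils without the outcome: 2535 − 388 = 2147
risk, intervention-school pupils = 381/2137 = 0.1783
risk, control-school pupils = 388/2535 = 0.1531
RR = 0.1783 / 0.1531 = 1.165

1.165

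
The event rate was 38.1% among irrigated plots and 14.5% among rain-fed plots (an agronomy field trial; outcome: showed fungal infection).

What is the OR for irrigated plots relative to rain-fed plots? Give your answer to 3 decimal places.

3.629

odds, irrigated plots = 0.3810/0.6190 = 0.6155
odds, rain-fed plots = 0.1450/0.8550 = 0.1696
OR = 0.6155 / 0.1696 = 3.629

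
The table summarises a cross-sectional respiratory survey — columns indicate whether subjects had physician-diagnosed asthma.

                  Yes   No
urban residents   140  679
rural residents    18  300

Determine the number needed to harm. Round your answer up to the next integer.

NNH = 9

risk, urban residents = 140/819 = 0.170940
risk, rural residents = 18/318 = 0.056604
absolute risk difference = 0.114336
1 / 0.114336 = 8.746 → round up → 9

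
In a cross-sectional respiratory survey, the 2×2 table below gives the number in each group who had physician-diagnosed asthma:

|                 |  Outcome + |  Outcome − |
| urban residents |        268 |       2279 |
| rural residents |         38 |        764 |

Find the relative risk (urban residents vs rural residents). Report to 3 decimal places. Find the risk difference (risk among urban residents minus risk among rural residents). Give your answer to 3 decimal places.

RR = 2.221; RD = 0.058

risk, urban residents = 268/2547 = 0.10522
risk, rural residents = 38/802 = 0.04738
RR = 0.10522 / 0.04738 = 2.221
risk difference = 0.10522 − 0.04738 = 0.058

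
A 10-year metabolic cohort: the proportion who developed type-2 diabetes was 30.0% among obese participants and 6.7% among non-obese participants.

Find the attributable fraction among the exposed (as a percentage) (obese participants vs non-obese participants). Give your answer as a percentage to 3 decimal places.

AR% = (0.3000 − 0.0670) / 0.3000 = 0.7767 → 77.667%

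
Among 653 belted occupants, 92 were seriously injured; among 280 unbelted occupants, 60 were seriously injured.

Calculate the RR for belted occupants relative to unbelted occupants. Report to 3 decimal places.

risk, belted occupants = 92/653 = 0.1409
risk, unbelted occupants = 60/280 = 0.2143
RR = 0.1409 / 0.2143 = 0.657

RR = 0.657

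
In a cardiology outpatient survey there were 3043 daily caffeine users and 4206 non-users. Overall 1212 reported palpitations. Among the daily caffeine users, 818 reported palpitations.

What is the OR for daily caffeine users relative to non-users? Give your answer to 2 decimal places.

3.56

daily caffeine users without the outcome: 3043 − 818 = 2225
non-users with the outcome: 1212 − 818 = 394
non-users without the outcome: 4206 − 394 = 3812
odds, daily caffeine users = 818/2225 = 0.3676
odds, non-users = 394/3812 = 0.1034
OR = 0.3676 / 0.1034 = 3.56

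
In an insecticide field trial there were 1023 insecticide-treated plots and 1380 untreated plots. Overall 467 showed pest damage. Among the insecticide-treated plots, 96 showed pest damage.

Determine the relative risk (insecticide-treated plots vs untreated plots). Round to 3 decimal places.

insecticide-treated plots without the outcome: 1023 − 96 = 927
untreated plots with the outcome: 467 − 96 = 371
untreated plots without the outcome: 1380 − 371 = 1009
risk, insecticide-treated plots = 96/1023 = 0.0938
risk, untreated plots = 371/1380 = 0.2688
RR = 0.0938 / 0.2688 = 0.349

0.349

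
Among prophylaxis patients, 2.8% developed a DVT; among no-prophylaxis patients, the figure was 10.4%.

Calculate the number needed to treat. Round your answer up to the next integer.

14

absolute risk difference = 0.076000
1 / 0.076000 = 13.158 → round up → 14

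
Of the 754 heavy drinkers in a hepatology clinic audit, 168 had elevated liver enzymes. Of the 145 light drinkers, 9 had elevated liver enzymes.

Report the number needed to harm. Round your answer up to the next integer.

risk, heavy drinkers = 168/754 = 0.222812
risk, light drinkers = 9/145 = 0.062069
absolute risk difference = 0.160743
1 / 0.160743 = 6.221 → round up → 7

NNH: 7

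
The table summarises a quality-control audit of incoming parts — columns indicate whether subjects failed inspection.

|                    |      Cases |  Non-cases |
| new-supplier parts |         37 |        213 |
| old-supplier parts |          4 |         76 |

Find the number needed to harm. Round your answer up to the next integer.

NNH ≈ 11

risk, new-supplier parts = 37/250 = 0.148000
risk, old-supplier parts = 4/80 = 0.050000
absolute risk difference = 0.098000
1 / 0.098000 = 10.204 → round up → 11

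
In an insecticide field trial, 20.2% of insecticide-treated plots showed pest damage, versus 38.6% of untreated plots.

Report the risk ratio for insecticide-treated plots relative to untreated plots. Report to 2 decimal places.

RR = 0.2020 / 0.3860 = 0.52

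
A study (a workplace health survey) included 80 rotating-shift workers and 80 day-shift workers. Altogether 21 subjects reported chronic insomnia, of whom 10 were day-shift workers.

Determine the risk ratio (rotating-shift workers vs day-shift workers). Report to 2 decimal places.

1.10

rotating-shift workers with the outcome: 21 − 10 = 11
rotating-shift workers without the outcome: 80 − 11 = 69
day-shift workers without the outcome: 80 − 10 = 70
risk, rotating-shift workers = 11/80 = 0.1375
risk, day-shift workers = 10/80 = 0.1250
RR = 0.1375 / 0.1250 = 1.10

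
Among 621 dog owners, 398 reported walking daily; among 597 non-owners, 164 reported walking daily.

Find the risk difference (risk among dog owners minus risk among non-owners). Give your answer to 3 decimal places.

RD = 0.366

risk, dog owners = 398/621 = 0.6409
risk, non-owners = 164/597 = 0.2747
risk difference = 0.6409 − 0.2747 = 0.366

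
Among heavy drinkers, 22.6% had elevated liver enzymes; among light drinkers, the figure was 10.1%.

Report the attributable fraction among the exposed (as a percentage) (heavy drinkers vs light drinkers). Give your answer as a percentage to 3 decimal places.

AR% = (0.2260 − 0.1010) / 0.2260 = 0.5531 → 55.310%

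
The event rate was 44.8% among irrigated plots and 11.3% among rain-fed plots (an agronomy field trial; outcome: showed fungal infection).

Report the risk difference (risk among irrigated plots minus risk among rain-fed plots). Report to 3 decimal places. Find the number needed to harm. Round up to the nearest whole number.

RD = 0.335; NNH = 3

risk difference = 0.4480 − 0.1130 = 0.335
absolute risk difference = 0.335000
1 / 0.335000 = 2.985 → round up → 3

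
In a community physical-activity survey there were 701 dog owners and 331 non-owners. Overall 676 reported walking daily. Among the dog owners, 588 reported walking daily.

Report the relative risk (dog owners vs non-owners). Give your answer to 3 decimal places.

dog owners without the outcome: 701 − 588 = 113
non-owners with the outcome: 676 − 588 = 88
non-owners without the outcome: 331 − 88 = 243
risk, dog owners = 588/701 = 0.8388
risk, non-owners = 88/331 = 0.2659
RR = 0.8388 / 0.2659 = 3.155

RR ≈ 3.155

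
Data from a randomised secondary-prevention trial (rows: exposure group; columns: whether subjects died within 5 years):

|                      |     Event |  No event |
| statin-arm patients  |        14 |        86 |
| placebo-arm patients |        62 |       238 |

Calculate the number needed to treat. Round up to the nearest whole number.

NNT ≈ 15

risk, statin-arm patients = 14/100 = 0.140000
risk, placebo-arm patients = 62/300 = 0.206667
absolute risk difference = 0.066667
1 / 0.066667 = 15.000 → round up → 15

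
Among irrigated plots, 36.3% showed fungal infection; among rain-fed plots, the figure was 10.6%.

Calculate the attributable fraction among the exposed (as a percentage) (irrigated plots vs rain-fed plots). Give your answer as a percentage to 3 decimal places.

AR% = (0.3630 − 0.1060) / 0.3630 = 0.7080 → 70.799%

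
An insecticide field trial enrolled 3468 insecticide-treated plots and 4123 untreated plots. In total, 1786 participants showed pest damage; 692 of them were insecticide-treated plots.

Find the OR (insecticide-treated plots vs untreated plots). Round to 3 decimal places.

insecticide-treated plots without the outcome: 3468 − 692 = 2776
untreated plots with the outcome: 1786 − 692 = 1094
untreated plots without the outcome: 4123 − 1094 = 3029
odds, insecticide-treated plots = 692/2776 = 0.2493
odds, untreated plots = 1094/3029 = 0.3612
OR = 0.2493 / 0.3612 = 0.690

0.690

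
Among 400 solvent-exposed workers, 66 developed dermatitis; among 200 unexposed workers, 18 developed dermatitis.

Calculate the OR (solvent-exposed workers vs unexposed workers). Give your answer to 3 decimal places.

OR = 1.998

odds, solvent-exposed workers = 66/334 = 0.1976
odds, unexposed workers = 18/182 = 0.0989
OR = 0.1976 / 0.0989 = 1.998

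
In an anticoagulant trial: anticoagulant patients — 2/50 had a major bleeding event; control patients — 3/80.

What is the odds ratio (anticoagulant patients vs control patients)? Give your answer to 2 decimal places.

1.07

odds, anticoagulant patients = 2/48 = 0.04167
odds, control patients = 3/77 = 0.03896
OR = 0.04167 / 0.03896 = 1.07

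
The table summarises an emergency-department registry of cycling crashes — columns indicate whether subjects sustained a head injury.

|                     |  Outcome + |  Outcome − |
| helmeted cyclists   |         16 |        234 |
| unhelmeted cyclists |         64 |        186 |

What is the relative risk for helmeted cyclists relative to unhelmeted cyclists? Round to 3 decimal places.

risk, helmeted cyclists = 16/250 = 0.0640
risk, unhelmeted cyclists = 64/250 = 0.2560
RR = 0.0640 / 0.2560 = 0.250

0.250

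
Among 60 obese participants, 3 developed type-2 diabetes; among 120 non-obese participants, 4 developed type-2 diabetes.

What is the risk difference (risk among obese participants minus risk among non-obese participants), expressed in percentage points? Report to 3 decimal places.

RD: 1.667

risk, obese participants = 3/60 = 0.05000
risk, non-obese participants = 4/120 = 0.03333
risk difference = 0.05000 − 0.03333 = 0.01667 → 1.667 percentage points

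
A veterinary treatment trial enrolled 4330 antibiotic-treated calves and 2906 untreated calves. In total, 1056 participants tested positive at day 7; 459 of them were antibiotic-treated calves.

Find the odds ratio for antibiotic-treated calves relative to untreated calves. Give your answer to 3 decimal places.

OR: 0.459

antibiotic-treated calves without the outcome: 4330 − 459 = 3871
untreated calves with the outcome: 1056 − 459 = 597
untreated calves without the outcome: 2906 − 597 = 2309
odds, antibiotic-treated calves = 459/3871 = 0.1186
odds, untreated calves = 597/2309 = 0.2586
OR = 0.1186 / 0.2586 = 0.459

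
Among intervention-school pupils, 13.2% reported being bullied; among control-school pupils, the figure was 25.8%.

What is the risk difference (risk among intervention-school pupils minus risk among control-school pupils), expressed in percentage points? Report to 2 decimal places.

-12.60

risk difference = 0.1320 − 0.2580 = -0.1260 → -12.60 percentage points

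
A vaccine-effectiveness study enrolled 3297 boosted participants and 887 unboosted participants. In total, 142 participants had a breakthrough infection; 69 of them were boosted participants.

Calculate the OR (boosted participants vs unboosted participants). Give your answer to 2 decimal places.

boosted participants without the outcome: 3297 − 69 = 3228
unboosted participants with the outcome: 142 − 69 = 73
unboosted participants without the outcome: 887 − 73 = 814
odds, boosted participants = 69/3228 = 0.02138
odds, unboosted participants = 73/814 = 0.08968
OR = 0.02138 / 0.08968 = 0.24

OR = 0.24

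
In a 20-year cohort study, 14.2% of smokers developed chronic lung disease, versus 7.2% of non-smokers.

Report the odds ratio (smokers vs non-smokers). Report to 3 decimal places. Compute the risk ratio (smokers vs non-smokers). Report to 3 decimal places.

odds, smokers = 0.1420/0.8580 = 0.1655
odds, non-smokers = 0.0720/0.9280 = 0.0776
OR = 0.1655 / 0.0776 = 2.133
RR = 0.1420 / 0.0720 = 1.972

OR = 2.133; RR = 1.972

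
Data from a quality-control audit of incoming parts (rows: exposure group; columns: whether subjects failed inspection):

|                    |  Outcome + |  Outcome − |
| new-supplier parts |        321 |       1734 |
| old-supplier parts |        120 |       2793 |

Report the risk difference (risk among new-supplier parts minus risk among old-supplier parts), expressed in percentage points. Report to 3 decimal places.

11.501

risk, new-supplier parts = 321/2055 = 0.15620
risk, old-supplier parts = 120/2913 = 0.04119
risk difference = 0.15620 − 0.04119 = 0.11501 → 11.501 percentage points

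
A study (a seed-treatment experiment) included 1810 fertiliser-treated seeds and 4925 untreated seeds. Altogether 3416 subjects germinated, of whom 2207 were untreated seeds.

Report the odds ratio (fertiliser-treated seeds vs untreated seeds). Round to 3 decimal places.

OR = 2.477

fertiliser-treated seeds with the outcome: 3416 − 2207 = 1209
fertiliser-treated seeds without the outcome: 1810 − 1209 = 601
untreated seeds without the outcome: 4925 − 2207 = 2718
OR = (1209 × 2718) / (601 × 2207) = 3286062/1326407 ≈ 2.477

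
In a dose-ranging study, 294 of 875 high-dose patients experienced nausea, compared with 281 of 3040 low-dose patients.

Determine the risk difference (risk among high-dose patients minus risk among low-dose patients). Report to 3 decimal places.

risk, high-dose patients = 294/875 = 0.3360
risk, low-dose patients = 281/3040 = 0.0924
risk difference = 0.3360 − 0.0924 = 0.244

RD: 0.244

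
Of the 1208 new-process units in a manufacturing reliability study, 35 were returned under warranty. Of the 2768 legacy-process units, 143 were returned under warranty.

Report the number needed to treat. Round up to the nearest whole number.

risk, new-process units = 35/1208 = 0.028974
risk, legacy-process units = 143/2768 = 0.051662
absolute risk difference = 0.022688
1 / 0.022688 = 44.076 → round up → 45

45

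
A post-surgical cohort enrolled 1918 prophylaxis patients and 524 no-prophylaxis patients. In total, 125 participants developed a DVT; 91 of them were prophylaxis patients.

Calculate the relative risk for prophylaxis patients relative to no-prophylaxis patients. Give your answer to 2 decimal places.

prophylaxis patients without the outcome: 1918 − 91 = 1827
no-prophylaxis patients with the outcome: 125 − 91 = 34
no-prophylaxis patients without the outcome: 524 − 34 = 490
risk, prophylaxis patients = 91/1918 = 0.04745
risk, no-prophylaxis patients = 34/524 = 0.06489
RR = 0.04745 / 0.06489 = 0.73

0.73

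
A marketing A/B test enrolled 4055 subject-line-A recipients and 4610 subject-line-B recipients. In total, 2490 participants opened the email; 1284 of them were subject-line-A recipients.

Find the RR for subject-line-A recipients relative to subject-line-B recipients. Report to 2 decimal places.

subject-line-A recipients without the outcome: 4055 − 1284 = 2771
subject-line-B recipients with the outcome: 2490 − 1284 = 1206
subject-line-B recipients without the outcome: 4610 − 1206 = 3404
risk, subject-line-A recipients = 1284/4055 = 0.3166
risk, subject-line-B recipients = 1206/4610 = 0.2616
RR = 0.3166 / 0.2616 = 1.21

RR ≈ 1.21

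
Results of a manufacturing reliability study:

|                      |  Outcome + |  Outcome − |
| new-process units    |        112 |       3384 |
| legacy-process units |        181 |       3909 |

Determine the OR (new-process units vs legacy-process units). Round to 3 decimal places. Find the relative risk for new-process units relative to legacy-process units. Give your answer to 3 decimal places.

OR = 0.715; RR = 0.724

OR = (112 × 3909) / (3384 × 181) = 437808/612504 ≈ 0.715
risk, new-process units = 112/3496 = 0.03204
risk, legacy-process units = 181/4090 = 0.04425
RR = 0.03204 / 0.04425 = 0.724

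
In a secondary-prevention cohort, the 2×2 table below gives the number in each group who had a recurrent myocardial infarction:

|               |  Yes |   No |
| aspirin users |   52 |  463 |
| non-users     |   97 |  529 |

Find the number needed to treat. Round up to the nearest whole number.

risk, aspirin users = 52/515 = 0.100971
risk, non-users = 97/626 = 0.154952
absolute risk difference = 0.053981
1 / 0.053981 = 18.525 → round up → 19

NNT: 19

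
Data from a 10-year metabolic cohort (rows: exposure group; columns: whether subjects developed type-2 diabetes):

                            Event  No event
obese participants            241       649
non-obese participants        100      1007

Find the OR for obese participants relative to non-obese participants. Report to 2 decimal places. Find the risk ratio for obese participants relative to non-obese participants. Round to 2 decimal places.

odds, obese participants = 241/649 = 0.3713
odds, non-obese participants = 100/1007 = 0.0993
OR = 0.3713 / 0.0993 = 3.74
risk, obese participants = 241/890 = 0.2708
risk, non-obese participants = 100/1107 = 0.0903
RR = 0.2708 / 0.0903 = 3.00

OR = 3.74; RR = 3.00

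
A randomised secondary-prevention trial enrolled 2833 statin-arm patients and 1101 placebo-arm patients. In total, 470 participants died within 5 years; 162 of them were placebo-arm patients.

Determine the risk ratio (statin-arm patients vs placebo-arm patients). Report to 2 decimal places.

RR: 0.74

statin-arm patients with the outcome: 470 − 162 = 308
statin-arm patients without the outcome: 2833 − 308 = 2525
placebo-arm patients without the outcome: 1101 − 162 = 939
risk, statin-arm patients = 308/2833 = 0.1087
risk, placebo-arm patients = 162/1101 = 0.1471
RR = 0.1087 / 0.1471 = 0.74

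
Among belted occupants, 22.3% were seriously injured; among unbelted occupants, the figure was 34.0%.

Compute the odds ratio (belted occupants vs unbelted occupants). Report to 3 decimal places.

0.557

odds, belted occupants = 0.2230/0.7770 = 0.2870
odds, unbelted occupants = 0.3400/0.6600 = 0.5152
OR = 0.2870 / 0.5152 = 0.557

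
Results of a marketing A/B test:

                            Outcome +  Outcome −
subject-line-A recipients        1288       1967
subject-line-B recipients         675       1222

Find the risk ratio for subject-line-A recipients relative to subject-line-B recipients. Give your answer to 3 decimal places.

RR ≈ 1.112

risk, subject-line-A recipients = 1288/3255 = 0.3957
risk, subject-line-B recipients = 675/1897 = 0.3558
RR = 0.3957 / 0.3558 = 1.112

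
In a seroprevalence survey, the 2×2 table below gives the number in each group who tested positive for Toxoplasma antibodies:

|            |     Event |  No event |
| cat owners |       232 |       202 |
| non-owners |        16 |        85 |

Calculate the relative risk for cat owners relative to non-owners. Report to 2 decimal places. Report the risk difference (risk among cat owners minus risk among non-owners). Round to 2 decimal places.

RR = 3.37; RD = 0.38

risk, cat owners = 232/434 = 0.5346
risk, non-owners = 16/101 = 0.1584
RR = 0.5346 / 0.1584 = 3.37
risk difference = 0.5346 − 0.1584 = 0.38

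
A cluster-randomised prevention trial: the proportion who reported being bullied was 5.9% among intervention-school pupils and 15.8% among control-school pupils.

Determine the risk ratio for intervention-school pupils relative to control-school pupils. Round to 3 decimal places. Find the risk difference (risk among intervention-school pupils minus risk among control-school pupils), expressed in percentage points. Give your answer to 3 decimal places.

RR = 0.0590 / 0.1580 = 0.373
risk difference = 0.0590 − 0.1580 = -0.0990 → -9.900 percentage points

RR = 0.373; RD = -9.900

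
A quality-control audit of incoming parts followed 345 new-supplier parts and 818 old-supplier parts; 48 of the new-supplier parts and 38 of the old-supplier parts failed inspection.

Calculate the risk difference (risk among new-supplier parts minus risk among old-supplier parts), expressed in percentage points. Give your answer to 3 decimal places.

RD = 9.268

risk, new-supplier parts = 48/345 = 0.13913
risk, old-supplier parts = 38/818 = 0.04645
risk difference = 0.13913 − 0.04645 = 0.09268 → 9.268 percentage points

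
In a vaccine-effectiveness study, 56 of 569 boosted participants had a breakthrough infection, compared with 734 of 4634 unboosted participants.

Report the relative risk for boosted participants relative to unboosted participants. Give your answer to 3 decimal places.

0.621

risk, boosted participants = 56/569 = 0.0984
risk, unboosted participants = 734/4634 = 0.1584
RR = 0.0984 / 0.1584 = 0.621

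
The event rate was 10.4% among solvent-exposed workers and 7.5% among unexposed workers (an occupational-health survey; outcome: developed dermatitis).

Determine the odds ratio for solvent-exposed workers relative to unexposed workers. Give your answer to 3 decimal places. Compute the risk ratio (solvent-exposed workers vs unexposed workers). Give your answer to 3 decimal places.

OR = 1.432; RR = 1.387

odds, solvent-exposed workers = 0.1040/0.8960 = 0.1161
odds, unexposed workers = 0.0750/0.9250 = 0.0811
OR = 0.1161 / 0.0811 = 1.432
RR = 0.1040 / 0.0750 = 1.387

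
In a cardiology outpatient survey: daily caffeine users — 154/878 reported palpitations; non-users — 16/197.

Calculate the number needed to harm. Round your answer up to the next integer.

NNH = 11

risk, daily caffeine users = 154/878 = 0.175399
risk, non-users = 16/197 = 0.081218
absolute risk difference = 0.094180
1 / 0.094180 = 10.618 → round up → 11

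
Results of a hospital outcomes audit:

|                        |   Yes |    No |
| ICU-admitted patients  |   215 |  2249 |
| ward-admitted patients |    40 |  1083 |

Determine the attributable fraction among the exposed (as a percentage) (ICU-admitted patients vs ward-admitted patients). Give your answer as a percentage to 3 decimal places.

risk, ICU-admitted patients = 215/2464 = 0.08726
risk, ward-admitted patients = 40/1123 = 0.03562
AR% = (0.08726 − 0.03562) / 0.08726 = 0.5918 → 59.179%

AR% = 59.179%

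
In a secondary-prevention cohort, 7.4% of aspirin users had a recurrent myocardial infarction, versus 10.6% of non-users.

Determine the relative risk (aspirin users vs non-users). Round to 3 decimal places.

RR = 0.0740 / 0.1060 = 0.698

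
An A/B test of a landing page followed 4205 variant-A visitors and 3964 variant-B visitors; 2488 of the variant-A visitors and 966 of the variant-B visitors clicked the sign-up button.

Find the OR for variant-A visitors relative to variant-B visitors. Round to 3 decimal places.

OR = (2488 × 2998) / (1717 × 966) = 7459024/1658622 ≈ 4.497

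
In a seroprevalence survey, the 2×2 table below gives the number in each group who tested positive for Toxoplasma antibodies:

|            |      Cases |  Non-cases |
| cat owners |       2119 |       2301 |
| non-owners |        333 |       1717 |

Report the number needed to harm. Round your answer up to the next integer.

NNH: 4

risk, cat owners = 2119/4420 = 0.479412
risk, non-owners = 333/2050 = 0.162439
absolute risk difference = 0.316973
1 / 0.316973 = 3.155 → round up → 4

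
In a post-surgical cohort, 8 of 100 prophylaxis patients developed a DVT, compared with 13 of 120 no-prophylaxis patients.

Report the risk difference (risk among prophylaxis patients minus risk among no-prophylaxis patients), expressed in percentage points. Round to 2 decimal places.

risk, prophylaxis patients = 8/100 = 0.0800
risk, no-prophylaxis patients = 13/120 = 0.1083
risk difference = 0.0800 − 0.1083 = -0.0283 → -2.83 percentage points

RD ≈ -2.83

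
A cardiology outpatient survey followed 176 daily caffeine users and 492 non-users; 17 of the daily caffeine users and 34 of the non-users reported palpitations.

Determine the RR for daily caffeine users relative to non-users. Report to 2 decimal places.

risk, daily caffeine users = 17/176 = 0.0966
risk, non-users = 34/492 = 0.0691
RR = 0.0966 / 0.0691 = 1.40

RR ≈ 1.40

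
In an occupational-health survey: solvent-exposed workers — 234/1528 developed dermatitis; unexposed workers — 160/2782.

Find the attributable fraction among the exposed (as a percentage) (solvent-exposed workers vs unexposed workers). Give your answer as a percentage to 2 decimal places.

risk, solvent-exposed workers = 234/1528 = 0.1531
risk, unexposed workers = 160/2782 = 0.0575
AR% = (0.1531 − 0.0575) / 0.1531 = 0.6244 → 62.44%

62.44%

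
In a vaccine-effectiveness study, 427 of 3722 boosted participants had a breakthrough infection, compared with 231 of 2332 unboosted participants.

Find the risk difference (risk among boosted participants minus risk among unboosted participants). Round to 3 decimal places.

RD ≈ 0.016

risk, boosted participants = 427/3722 = 0.1147
risk, unboosted participants = 231/2332 = 0.0991
risk difference = 0.1147 − 0.0991 = 0.016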